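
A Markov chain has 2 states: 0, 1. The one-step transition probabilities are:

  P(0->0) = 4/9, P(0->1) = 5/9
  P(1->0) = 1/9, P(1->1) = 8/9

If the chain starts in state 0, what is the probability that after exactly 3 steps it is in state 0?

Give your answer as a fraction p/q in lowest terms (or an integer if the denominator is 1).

Computing P^3 by repeated multiplication:
P^1 =
  0: [4/9, 5/9]
  1: [1/9, 8/9]
P^2 =
  0: [7/27, 20/27]
  1: [4/27, 23/27]
P^3 =
  0: [16/81, 65/81]
  1: [13/81, 68/81]

(P^3)[0 -> 0] = 16/81

Answer: 16/81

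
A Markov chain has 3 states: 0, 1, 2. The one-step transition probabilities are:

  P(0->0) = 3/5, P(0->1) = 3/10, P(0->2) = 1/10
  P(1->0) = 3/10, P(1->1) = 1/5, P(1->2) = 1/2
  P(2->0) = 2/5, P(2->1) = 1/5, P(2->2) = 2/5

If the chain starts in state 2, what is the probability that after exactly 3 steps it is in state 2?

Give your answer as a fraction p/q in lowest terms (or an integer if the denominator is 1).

Answer: 143/500

Derivation:
Computing P^3 by repeated multiplication:
P^1 =
  0: [3/5, 3/10, 1/10]
  1: [3/10, 1/5, 1/2]
  2: [2/5, 1/5, 2/5]
P^2 =
  0: [49/100, 13/50, 1/4]
  1: [11/25, 23/100, 33/100]
  2: [23/50, 6/25, 3/10]
P^3 =
  0: [59/125, 249/1000, 279/1000]
  1: [93/200, 61/250, 291/1000]
  2: [117/250, 123/500, 143/500]

(P^3)[2 -> 2] = 143/500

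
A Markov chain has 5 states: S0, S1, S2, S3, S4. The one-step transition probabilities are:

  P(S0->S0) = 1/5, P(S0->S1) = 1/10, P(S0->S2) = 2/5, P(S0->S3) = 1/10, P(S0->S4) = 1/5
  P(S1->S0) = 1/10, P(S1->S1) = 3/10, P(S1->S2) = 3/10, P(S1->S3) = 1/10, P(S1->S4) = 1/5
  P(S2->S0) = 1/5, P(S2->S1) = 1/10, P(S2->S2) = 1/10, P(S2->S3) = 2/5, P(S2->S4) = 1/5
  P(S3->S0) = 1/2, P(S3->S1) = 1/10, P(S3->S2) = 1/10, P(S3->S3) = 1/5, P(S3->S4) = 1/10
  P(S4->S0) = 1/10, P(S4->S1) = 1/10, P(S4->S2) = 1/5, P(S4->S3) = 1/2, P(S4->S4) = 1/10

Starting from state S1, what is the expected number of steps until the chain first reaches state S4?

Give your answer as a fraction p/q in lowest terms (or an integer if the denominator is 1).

Let h_i = expected steps to first reach S4 from state i.
Boundary: h_S4 = 0.
First-step equations for the other states:
  h_S0 = 1 + 1/5*h_S0 + 1/10*h_S1 + 2/5*h_S2 + 1/10*h_S3 + 1/5*h_S4
  h_S1 = 1 + 1/10*h_S0 + 3/10*h_S1 + 3/10*h_S2 + 1/10*h_S3 + 1/5*h_S4
  h_S2 = 1 + 1/5*h_S0 + 1/10*h_S1 + 1/10*h_S2 + 2/5*h_S3 + 1/5*h_S4
  h_S3 = 1 + 1/2*h_S0 + 1/10*h_S1 + 1/10*h_S2 + 1/5*h_S3 + 1/10*h_S4

Substituting h_S4 = 0 and rearranging gives the linear system (I - Q) h = 1:
  [4/5, -1/10, -2/5, -1/10] . (h_S0, h_S1, h_S2, h_S3) = 1
  [-1/10, 7/10, -3/10, -1/10] . (h_S0, h_S1, h_S2, h_S3) = 1
  [-1/5, -1/10, 9/10, -2/5] . (h_S0, h_S1, h_S2, h_S3) = 1
  [-1/2, -1/10, -1/10, 4/5] . (h_S0, h_S1, h_S2, h_S3) = 1

Solving yields:
  h_S0 = 10080/1819
  h_S1 = 10050/1819
  h_S2 = 10320/1819
  h_S3 = 11120/1819

Starting state is S1, so the expected hitting time is h_S1 = 10050/1819.

Answer: 10050/1819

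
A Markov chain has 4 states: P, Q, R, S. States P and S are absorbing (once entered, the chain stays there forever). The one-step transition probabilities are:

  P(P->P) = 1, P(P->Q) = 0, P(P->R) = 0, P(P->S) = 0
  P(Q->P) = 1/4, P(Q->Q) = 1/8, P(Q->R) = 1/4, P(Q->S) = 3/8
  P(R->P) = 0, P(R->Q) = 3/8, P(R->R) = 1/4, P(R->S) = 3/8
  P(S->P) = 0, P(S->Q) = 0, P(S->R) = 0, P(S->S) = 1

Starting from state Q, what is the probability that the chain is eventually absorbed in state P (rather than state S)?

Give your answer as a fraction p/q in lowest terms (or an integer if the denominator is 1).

Answer: 1/3

Derivation:
Let a_i = P(absorbed in P | start in state i).
Boundary conditions: a_P = 1, a_S = 0.
For each transient state i, a_i = sum_j P(i->j) * a_j:
  a_Q = 1/4*a_P + 1/8*a_Q + 1/4*a_R + 3/8*a_S
  a_R = 0*a_P + 3/8*a_Q + 1/4*a_R + 3/8*a_S

Substituting a_P = 1 and a_S = 0, rearrange to (I - Q) a = r where r[i] = P(i -> P):
  [7/8, -1/4] . (a_Q, a_R) = 1/4
  [-3/8, 3/4] . (a_Q, a_R) = 0

Solving yields:
  a_Q = 1/3
  a_R = 1/6

Starting state is Q, so the absorption probability is a_Q = 1/3.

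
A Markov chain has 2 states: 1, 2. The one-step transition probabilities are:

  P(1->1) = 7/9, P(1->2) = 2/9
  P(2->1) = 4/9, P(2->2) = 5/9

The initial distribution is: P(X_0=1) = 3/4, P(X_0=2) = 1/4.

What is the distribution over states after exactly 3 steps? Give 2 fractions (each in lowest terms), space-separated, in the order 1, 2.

Answer: 217/324 107/324

Derivation:
Propagating the distribution step by step (d_{t+1} = d_t * P):
d_0 = (1=3/4, 2=1/4)
  d_1[1] = 3/4*7/9 + 1/4*4/9 = 25/36
  d_1[2] = 3/4*2/9 + 1/4*5/9 = 11/36
d_1 = (1=25/36, 2=11/36)
  d_2[1] = 25/36*7/9 + 11/36*4/9 = 73/108
  d_2[2] = 25/36*2/9 + 11/36*5/9 = 35/108
d_2 = (1=73/108, 2=35/108)
  d_3[1] = 73/108*7/9 + 35/108*4/9 = 217/324
  d_3[2] = 73/108*2/9 + 35/108*5/9 = 107/324
d_3 = (1=217/324, 2=107/324)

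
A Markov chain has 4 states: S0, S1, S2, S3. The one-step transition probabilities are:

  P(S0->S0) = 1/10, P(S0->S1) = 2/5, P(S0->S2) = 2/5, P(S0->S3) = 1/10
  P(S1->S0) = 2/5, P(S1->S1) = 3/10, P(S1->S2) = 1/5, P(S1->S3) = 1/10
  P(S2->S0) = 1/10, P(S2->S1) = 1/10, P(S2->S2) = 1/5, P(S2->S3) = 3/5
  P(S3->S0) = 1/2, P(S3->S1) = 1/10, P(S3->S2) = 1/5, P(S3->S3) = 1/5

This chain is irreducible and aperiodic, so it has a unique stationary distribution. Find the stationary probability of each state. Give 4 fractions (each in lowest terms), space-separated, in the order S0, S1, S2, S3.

The stationary distribution satisfies pi = pi * P, i.e.:
  pi_S0 = 1/10*pi_S0 + 2/5*pi_S1 + 1/10*pi_S2 + 1/2*pi_S3
  pi_S1 = 2/5*pi_S0 + 3/10*pi_S1 + 1/10*pi_S2 + 1/10*pi_S3
  pi_S2 = 2/5*pi_S0 + 1/5*pi_S1 + 1/5*pi_S2 + 1/5*pi_S3
  pi_S3 = 1/10*pi_S0 + 1/10*pi_S1 + 3/5*pi_S2 + 1/5*pi_S3
with normalization: pi_S0 + pi_S1 + pi_S2 + pi_S3 = 1.

Using the first 3 balance equations plus normalization, the linear system A*pi = b is:
  [-9/10, 2/5, 1/10, 1/2] . pi = 0
  [2/5, -7/10, 1/10, 1/10] . pi = 0
  [2/5, 1/5, -4/5, 1/5] . pi = 0
  [1, 1, 1, 1] . pi = 1

Solving yields:
  pi_S0 = 163/607
  pi_S1 = 137/607
  pi_S2 = 154/607
  pi_S3 = 153/607

Verification (pi * P):
  163/607*1/10 + 137/607*2/5 + 154/607*1/10 + 153/607*1/2 = 163/607 = pi_S0  (ok)
  163/607*2/5 + 137/607*3/10 + 154/607*1/10 + 153/607*1/10 = 137/607 = pi_S1  (ok)
  163/607*2/5 + 137/607*1/5 + 154/607*1/5 + 153/607*1/5 = 154/607 = pi_S2  (ok)
  163/607*1/10 + 137/607*1/10 + 154/607*3/5 + 153/607*1/5 = 153/607 = pi_S3  (ok)

Answer: 163/607 137/607 154/607 153/607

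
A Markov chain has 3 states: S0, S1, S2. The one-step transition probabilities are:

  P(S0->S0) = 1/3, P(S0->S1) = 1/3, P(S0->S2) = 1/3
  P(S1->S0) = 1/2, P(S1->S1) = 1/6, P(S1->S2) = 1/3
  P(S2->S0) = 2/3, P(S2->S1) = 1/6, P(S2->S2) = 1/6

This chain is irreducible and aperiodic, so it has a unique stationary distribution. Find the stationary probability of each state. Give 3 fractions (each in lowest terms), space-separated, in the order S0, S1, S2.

Answer: 23/49 12/49 2/7

Derivation:
The stationary distribution satisfies pi = pi * P, i.e.:
  pi_S0 = 1/3*pi_S0 + 1/2*pi_S1 + 2/3*pi_S2
  pi_S1 = 1/3*pi_S0 + 1/6*pi_S1 + 1/6*pi_S2
  pi_S2 = 1/3*pi_S0 + 1/3*pi_S1 + 1/6*pi_S2
with normalization: pi_S0 + pi_S1 + pi_S2 = 1.

Using the first 2 balance equations plus normalization, the linear system A*pi = b is:
  [-2/3, 1/2, 2/3] . pi = 0
  [1/3, -5/6, 1/6] . pi = 0
  [1, 1, 1] . pi = 1

Solving yields:
  pi_S0 = 23/49
  pi_S1 = 12/49
  pi_S2 = 2/7

Verification (pi * P):
  23/49*1/3 + 12/49*1/2 + 2/7*2/3 = 23/49 = pi_S0  (ok)
  23/49*1/3 + 12/49*1/6 + 2/7*1/6 = 12/49 = pi_S1  (ok)
  23/49*1/3 + 12/49*1/3 + 2/7*1/6 = 2/7 = pi_S2  (ok)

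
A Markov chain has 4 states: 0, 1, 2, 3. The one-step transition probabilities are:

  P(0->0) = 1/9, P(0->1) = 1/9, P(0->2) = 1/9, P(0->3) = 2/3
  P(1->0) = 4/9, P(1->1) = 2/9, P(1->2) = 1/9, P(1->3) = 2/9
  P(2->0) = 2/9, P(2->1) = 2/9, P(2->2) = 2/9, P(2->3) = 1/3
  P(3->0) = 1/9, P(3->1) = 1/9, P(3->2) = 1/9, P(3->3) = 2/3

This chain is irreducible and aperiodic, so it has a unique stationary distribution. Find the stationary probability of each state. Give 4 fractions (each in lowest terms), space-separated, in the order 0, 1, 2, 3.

Answer: 11/64 9/64 1/8 9/16

Derivation:
The stationary distribution satisfies pi = pi * P, i.e.:
  pi_0 = 1/9*pi_0 + 4/9*pi_1 + 2/9*pi_2 + 1/9*pi_3
  pi_1 = 1/9*pi_0 + 2/9*pi_1 + 2/9*pi_2 + 1/9*pi_3
  pi_2 = 1/9*pi_0 + 1/9*pi_1 + 2/9*pi_2 + 1/9*pi_3
  pi_3 = 2/3*pi_0 + 2/9*pi_1 + 1/3*pi_2 + 2/3*pi_3
with normalization: pi_0 + pi_1 + pi_2 + pi_3 = 1.

Using the first 3 balance equations plus normalization, the linear system A*pi = b is:
  [-8/9, 4/9, 2/9, 1/9] . pi = 0
  [1/9, -7/9, 2/9, 1/9] . pi = 0
  [1/9, 1/9, -7/9, 1/9] . pi = 0
  [1, 1, 1, 1] . pi = 1

Solving yields:
  pi_0 = 11/64
  pi_1 = 9/64
  pi_2 = 1/8
  pi_3 = 9/16

Verification (pi * P):
  11/64*1/9 + 9/64*4/9 + 1/8*2/9 + 9/16*1/9 = 11/64 = pi_0  (ok)
  11/64*1/9 + 9/64*2/9 + 1/8*2/9 + 9/16*1/9 = 9/64 = pi_1  (ok)
  11/64*1/9 + 9/64*1/9 + 1/8*2/9 + 9/16*1/9 = 1/8 = pi_2  (ok)
  11/64*2/3 + 9/64*2/9 + 1/8*1/3 + 9/16*2/3 = 9/16 = pi_3  (ok)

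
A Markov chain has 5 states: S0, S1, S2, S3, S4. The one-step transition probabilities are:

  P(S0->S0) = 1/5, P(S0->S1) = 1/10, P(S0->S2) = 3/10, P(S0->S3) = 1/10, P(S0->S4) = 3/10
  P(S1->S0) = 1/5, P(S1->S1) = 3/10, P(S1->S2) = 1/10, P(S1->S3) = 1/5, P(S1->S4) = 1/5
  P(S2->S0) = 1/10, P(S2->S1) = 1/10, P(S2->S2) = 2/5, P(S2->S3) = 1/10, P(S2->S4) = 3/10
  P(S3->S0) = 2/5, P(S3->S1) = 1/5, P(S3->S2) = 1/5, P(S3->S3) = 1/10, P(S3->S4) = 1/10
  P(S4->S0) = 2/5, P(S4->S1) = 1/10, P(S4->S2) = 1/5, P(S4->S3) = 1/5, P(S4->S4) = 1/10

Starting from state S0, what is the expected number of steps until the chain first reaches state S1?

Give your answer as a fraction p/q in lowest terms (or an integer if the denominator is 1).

Answer: 1220/137

Derivation:
Let h_i = expected steps to first reach S1 from state i.
Boundary: h_S1 = 0.
First-step equations for the other states:
  h_S0 = 1 + 1/5*h_S0 + 1/10*h_S1 + 3/10*h_S2 + 1/10*h_S3 + 3/10*h_S4
  h_S2 = 1 + 1/10*h_S0 + 1/10*h_S1 + 2/5*h_S2 + 1/10*h_S3 + 3/10*h_S4
  h_S3 = 1 + 2/5*h_S0 + 1/5*h_S1 + 1/5*h_S2 + 1/10*h_S3 + 1/10*h_S4
  h_S4 = 1 + 2/5*h_S0 + 1/10*h_S1 + 1/5*h_S2 + 1/5*h_S3 + 1/10*h_S4

Substituting h_S1 = 0 and rearranging gives the linear system (I - Q) h = 1:
  [4/5, -3/10, -1/10, -3/10] . (h_S0, h_S2, h_S3, h_S4) = 1
  [-1/10, 3/5, -1/10, -3/10] . (h_S0, h_S2, h_S3, h_S4) = 1
  [-2/5, -1/5, 9/10, -1/10] . (h_S0, h_S2, h_S3, h_S4) = 1
  [-2/5, -1/5, -1/5, 9/10] . (h_S0, h_S2, h_S3, h_S4) = 1

Solving yields:
  h_S0 = 1220/137
  h_S2 = 1220/137
  h_S3 = 1100/137
  h_S4 = 1210/137

Starting state is S0, so the expected hitting time is h_S0 = 1220/137.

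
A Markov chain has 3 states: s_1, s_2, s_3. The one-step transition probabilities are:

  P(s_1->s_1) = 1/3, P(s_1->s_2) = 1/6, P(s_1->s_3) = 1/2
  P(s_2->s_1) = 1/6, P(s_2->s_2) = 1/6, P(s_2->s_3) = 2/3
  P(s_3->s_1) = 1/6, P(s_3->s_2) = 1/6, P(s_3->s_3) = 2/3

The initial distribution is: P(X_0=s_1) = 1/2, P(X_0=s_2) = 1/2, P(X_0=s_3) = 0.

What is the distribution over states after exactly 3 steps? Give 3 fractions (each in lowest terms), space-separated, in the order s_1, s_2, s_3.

Propagating the distribution step by step (d_{t+1} = d_t * P):
d_0 = (s_1=1/2, s_2=1/2, s_3=0)
  d_1[s_1] = 1/2*1/3 + 1/2*1/6 + 0*1/6 = 1/4
  d_1[s_2] = 1/2*1/6 + 1/2*1/6 + 0*1/6 = 1/6
  d_1[s_3] = 1/2*1/2 + 1/2*2/3 + 0*2/3 = 7/12
d_1 = (s_1=1/4, s_2=1/6, s_3=7/12)
  d_2[s_1] = 1/4*1/3 + 1/6*1/6 + 7/12*1/6 = 5/24
  d_2[s_2] = 1/4*1/6 + 1/6*1/6 + 7/12*1/6 = 1/6
  d_2[s_3] = 1/4*1/2 + 1/6*2/3 + 7/12*2/3 = 5/8
d_2 = (s_1=5/24, s_2=1/6, s_3=5/8)
  d_3[s_1] = 5/24*1/3 + 1/6*1/6 + 5/8*1/6 = 29/144
  d_3[s_2] = 5/24*1/6 + 1/6*1/6 + 5/8*1/6 = 1/6
  d_3[s_3] = 5/24*1/2 + 1/6*2/3 + 5/8*2/3 = 91/144
d_3 = (s_1=29/144, s_2=1/6, s_3=91/144)

Answer: 29/144 1/6 91/144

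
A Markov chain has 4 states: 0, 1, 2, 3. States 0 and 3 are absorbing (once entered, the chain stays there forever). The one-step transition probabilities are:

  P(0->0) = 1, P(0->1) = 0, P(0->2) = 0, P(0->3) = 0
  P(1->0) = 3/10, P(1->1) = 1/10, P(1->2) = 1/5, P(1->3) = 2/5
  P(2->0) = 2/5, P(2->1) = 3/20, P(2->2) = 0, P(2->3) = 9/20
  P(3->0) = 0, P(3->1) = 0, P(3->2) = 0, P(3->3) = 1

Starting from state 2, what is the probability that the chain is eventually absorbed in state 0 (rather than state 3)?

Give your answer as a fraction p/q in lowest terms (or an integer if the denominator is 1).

Let a_i = P(absorbed in 0 | start in state i).
Boundary conditions: a_0 = 1, a_3 = 0.
For each transient state i, a_i = sum_j P(i->j) * a_j:
  a_1 = 3/10*a_0 + 1/10*a_1 + 1/5*a_2 + 2/5*a_3
  a_2 = 2/5*a_0 + 3/20*a_1 + 0*a_2 + 9/20*a_3

Substituting a_0 = 1 and a_3 = 0, rearrange to (I - Q) a = r where r[i] = P(i -> 0):
  [9/10, -1/5] . (a_1, a_2) = 3/10
  [-3/20, 1] . (a_1, a_2) = 2/5

Solving yields:
  a_1 = 38/87
  a_2 = 27/58

Starting state is 2, so the absorption probability is a_2 = 27/58.

Answer: 27/58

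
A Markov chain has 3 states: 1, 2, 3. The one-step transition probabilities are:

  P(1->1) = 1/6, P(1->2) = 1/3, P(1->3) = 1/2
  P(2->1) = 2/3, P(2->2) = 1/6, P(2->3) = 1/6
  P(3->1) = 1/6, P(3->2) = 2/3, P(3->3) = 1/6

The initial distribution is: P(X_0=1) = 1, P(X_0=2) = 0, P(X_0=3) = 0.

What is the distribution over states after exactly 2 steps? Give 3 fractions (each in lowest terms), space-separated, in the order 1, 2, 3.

Propagating the distribution step by step (d_{t+1} = d_t * P):
d_0 = (1=1, 2=0, 3=0)
  d_1[1] = 1*1/6 + 0*2/3 + 0*1/6 = 1/6
  d_1[2] = 1*1/3 + 0*1/6 + 0*2/3 = 1/3
  d_1[3] = 1*1/2 + 0*1/6 + 0*1/6 = 1/2
d_1 = (1=1/6, 2=1/3, 3=1/2)
  d_2[1] = 1/6*1/6 + 1/3*2/3 + 1/2*1/6 = 1/3
  d_2[2] = 1/6*1/3 + 1/3*1/6 + 1/2*2/3 = 4/9
  d_2[3] = 1/6*1/2 + 1/3*1/6 + 1/2*1/6 = 2/9
d_2 = (1=1/3, 2=4/9, 3=2/9)

Answer: 1/3 4/9 2/9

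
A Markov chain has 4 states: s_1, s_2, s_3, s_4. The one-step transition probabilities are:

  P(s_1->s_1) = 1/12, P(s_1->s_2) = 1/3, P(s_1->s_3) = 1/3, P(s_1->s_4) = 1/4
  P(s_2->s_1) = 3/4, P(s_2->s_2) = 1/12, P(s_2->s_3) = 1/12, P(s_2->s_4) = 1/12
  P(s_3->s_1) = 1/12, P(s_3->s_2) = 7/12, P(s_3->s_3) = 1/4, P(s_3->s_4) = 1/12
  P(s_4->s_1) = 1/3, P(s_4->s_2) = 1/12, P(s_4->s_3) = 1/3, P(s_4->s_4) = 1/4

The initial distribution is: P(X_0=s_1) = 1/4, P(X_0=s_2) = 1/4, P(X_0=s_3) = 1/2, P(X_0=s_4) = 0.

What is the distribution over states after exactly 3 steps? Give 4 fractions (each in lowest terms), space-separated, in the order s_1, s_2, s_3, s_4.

Propagating the distribution step by step (d_{t+1} = d_t * P):
d_0 = (s_1=1/4, s_2=1/4, s_3=1/2, s_4=0)
  d_1[s_1] = 1/4*1/12 + 1/4*3/4 + 1/2*1/12 + 0*1/3 = 1/4
  d_1[s_2] = 1/4*1/3 + 1/4*1/12 + 1/2*7/12 + 0*1/12 = 19/48
  d_1[s_3] = 1/4*1/3 + 1/4*1/12 + 1/2*1/4 + 0*1/3 = 11/48
  d_1[s_4] = 1/4*1/4 + 1/4*1/12 + 1/2*1/12 + 0*1/4 = 1/8
d_1 = (s_1=1/4, s_2=19/48, s_3=11/48, s_4=1/8)
  d_2[s_1] = 1/4*1/12 + 19/48*3/4 + 11/48*1/12 + 1/8*1/3 = 109/288
  d_2[s_2] = 1/4*1/3 + 19/48*1/12 + 11/48*7/12 + 1/8*1/12 = 25/96
  d_2[s_3] = 1/4*1/3 + 19/48*1/12 + 11/48*1/4 + 1/8*1/3 = 31/144
  d_2[s_4] = 1/4*1/4 + 19/48*1/12 + 11/48*1/12 + 1/8*1/4 = 7/48
d_2 = (s_1=109/288, s_2=25/96, s_3=31/144, s_4=7/48)
  d_3[s_1] = 109/288*1/12 + 25/96*3/4 + 31/144*1/12 + 7/48*1/3 = 169/576
  d_3[s_2] = 109/288*1/3 + 25/96*1/12 + 31/144*7/12 + 7/48*1/12 = 329/1152
  d_3[s_3] = 109/288*1/3 + 25/96*1/12 + 31/144*1/4 + 7/48*1/3 = 865/3456
  d_3[s_4] = 109/288*1/4 + 25/96*1/12 + 31/144*1/12 + 7/48*1/4 = 295/1728
d_3 = (s_1=169/576, s_2=329/1152, s_3=865/3456, s_4=295/1728)

Answer: 169/576 329/1152 865/3456 295/1728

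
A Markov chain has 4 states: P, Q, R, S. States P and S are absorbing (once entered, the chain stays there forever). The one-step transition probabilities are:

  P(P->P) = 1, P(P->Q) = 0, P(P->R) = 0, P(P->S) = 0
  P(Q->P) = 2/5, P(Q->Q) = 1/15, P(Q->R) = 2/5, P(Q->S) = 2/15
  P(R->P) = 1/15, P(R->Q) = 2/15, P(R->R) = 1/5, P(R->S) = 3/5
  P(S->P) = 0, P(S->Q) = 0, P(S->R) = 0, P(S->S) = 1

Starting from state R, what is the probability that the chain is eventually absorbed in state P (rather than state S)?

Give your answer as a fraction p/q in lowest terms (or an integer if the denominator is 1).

Answer: 1/6

Derivation:
Let a_i = P(absorbed in P | start in state i).
Boundary conditions: a_P = 1, a_S = 0.
For each transient state i, a_i = sum_j P(i->j) * a_j:
  a_Q = 2/5*a_P + 1/15*a_Q + 2/5*a_R + 2/15*a_S
  a_R = 1/15*a_P + 2/15*a_Q + 1/5*a_R + 3/5*a_S

Substituting a_P = 1 and a_S = 0, rearrange to (I - Q) a = r where r[i] = P(i -> P):
  [14/15, -2/5] . (a_Q, a_R) = 2/5
  [-2/15, 4/5] . (a_Q, a_R) = 1/15

Solving yields:
  a_Q = 1/2
  a_R = 1/6

Starting state is R, so the absorption probability is a_R = 1/6.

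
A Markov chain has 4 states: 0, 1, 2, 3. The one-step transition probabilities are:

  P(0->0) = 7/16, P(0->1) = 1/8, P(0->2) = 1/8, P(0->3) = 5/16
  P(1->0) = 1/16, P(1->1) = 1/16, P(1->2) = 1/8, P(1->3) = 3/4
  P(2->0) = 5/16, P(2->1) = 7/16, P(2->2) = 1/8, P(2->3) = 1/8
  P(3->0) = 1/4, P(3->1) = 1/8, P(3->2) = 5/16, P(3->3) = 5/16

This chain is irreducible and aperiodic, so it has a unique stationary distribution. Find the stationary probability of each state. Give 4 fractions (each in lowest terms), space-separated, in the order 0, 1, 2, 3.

The stationary distribution satisfies pi = pi * P, i.e.:
  pi_0 = 7/16*pi_0 + 1/16*pi_1 + 5/16*pi_2 + 1/4*pi_3
  pi_1 = 1/8*pi_0 + 1/16*pi_1 + 7/16*pi_2 + 1/8*pi_3
  pi_2 = 1/8*pi_0 + 1/8*pi_1 + 1/8*pi_2 + 5/16*pi_3
  pi_3 = 5/16*pi_0 + 3/4*pi_1 + 1/8*pi_2 + 5/16*pi_3
with normalization: pi_0 + pi_1 + pi_2 + pi_3 = 1.

Using the first 3 balance equations plus normalization, the linear system A*pi = b is:
  [-9/16, 1/16, 5/16, 1/4] . pi = 0
  [1/8, -15/16, 7/16, 1/8] . pi = 0
  [1/8, 1/8, -7/8, 5/16] . pi = 0
  [1, 1, 1, 1] . pi = 1

Solving yields:
  pi_0 = 621/2200
  pi_1 = 153/880
  pi_2 = 841/4400
  pi_3 = 97/275

Verification (pi * P):
  621/2200*7/16 + 153/880*1/16 + 841/4400*5/16 + 97/275*1/4 = 621/2200 = pi_0  (ok)
  621/2200*1/8 + 153/880*1/16 + 841/4400*7/16 + 97/275*1/8 = 153/880 = pi_1  (ok)
  621/2200*1/8 + 153/880*1/8 + 841/4400*1/8 + 97/275*5/16 = 841/4400 = pi_2  (ok)
  621/2200*5/16 + 153/880*3/4 + 841/4400*1/8 + 97/275*5/16 = 97/275 = pi_3  (ok)

Answer: 621/2200 153/880 841/4400 97/275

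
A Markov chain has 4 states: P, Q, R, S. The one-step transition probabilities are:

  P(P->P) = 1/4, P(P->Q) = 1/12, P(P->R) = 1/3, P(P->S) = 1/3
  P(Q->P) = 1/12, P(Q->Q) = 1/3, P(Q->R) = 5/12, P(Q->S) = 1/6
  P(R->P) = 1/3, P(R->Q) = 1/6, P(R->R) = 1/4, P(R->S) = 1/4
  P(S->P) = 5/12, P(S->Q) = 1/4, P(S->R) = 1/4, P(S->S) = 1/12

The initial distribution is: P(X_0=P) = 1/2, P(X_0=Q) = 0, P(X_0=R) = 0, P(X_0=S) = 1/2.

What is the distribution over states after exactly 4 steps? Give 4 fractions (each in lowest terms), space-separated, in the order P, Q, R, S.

Answer: 11605/41472 223/1152 1585/5184 3053/13824

Derivation:
Propagating the distribution step by step (d_{t+1} = d_t * P):
d_0 = (P=1/2, Q=0, R=0, S=1/2)
  d_1[P] = 1/2*1/4 + 0*1/12 + 0*1/3 + 1/2*5/12 = 1/3
  d_1[Q] = 1/2*1/12 + 0*1/3 + 0*1/6 + 1/2*1/4 = 1/6
  d_1[R] = 1/2*1/3 + 0*5/12 + 0*1/4 + 1/2*1/4 = 7/24
  d_1[S] = 1/2*1/3 + 0*1/6 + 0*1/4 + 1/2*1/12 = 5/24
d_1 = (P=1/3, Q=1/6, R=7/24, S=5/24)
  d_2[P] = 1/3*1/4 + 1/6*1/12 + 7/24*1/3 + 5/24*5/12 = 9/32
  d_2[Q] = 1/3*1/12 + 1/6*1/3 + 7/24*1/6 + 5/24*1/4 = 53/288
  d_2[R] = 1/3*1/3 + 1/6*5/12 + 7/24*1/4 + 5/24*1/4 = 11/36
  d_2[S] = 1/3*1/3 + 1/6*1/6 + 7/24*1/4 + 5/24*1/12 = 11/48
d_2 = (P=9/32, Q=53/288, R=11/36, S=11/48)
  d_3[P] = 9/32*1/4 + 53/288*1/12 + 11/36*1/3 + 11/48*5/12 = 163/576
  d_3[Q] = 9/32*1/12 + 53/288*1/3 + 11/36*1/6 + 11/48*1/4 = 667/3456
  d_3[R] = 9/32*1/3 + 53/288*5/12 + 11/36*1/4 + 11/48*1/4 = 1051/3456
  d_3[S] = 9/32*1/3 + 53/288*1/6 + 11/36*1/4 + 11/48*1/12 = 95/432
d_3 = (P=163/576, Q=667/3456, R=1051/3456, S=95/432)
  d_4[P] = 163/576*1/4 + 667/3456*1/12 + 1051/3456*1/3 + 95/432*5/12 = 11605/41472
  d_4[Q] = 163/576*1/12 + 667/3456*1/3 + 1051/3456*1/6 + 95/432*1/4 = 223/1152
  d_4[R] = 163/576*1/3 + 667/3456*5/12 + 1051/3456*1/4 + 95/432*1/4 = 1585/5184
  d_4[S] = 163/576*1/3 + 667/3456*1/6 + 1051/3456*1/4 + 95/432*1/12 = 3053/13824
d_4 = (P=11605/41472, Q=223/1152, R=1585/5184, S=3053/13824)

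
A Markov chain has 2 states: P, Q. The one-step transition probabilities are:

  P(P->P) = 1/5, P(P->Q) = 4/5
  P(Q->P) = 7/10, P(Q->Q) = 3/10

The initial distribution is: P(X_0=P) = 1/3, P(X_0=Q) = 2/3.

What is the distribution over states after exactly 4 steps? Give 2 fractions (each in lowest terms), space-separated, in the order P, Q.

Propagating the distribution step by step (d_{t+1} = d_t * P):
d_0 = (P=1/3, Q=2/3)
  d_1[P] = 1/3*1/5 + 2/3*7/10 = 8/15
  d_1[Q] = 1/3*4/5 + 2/3*3/10 = 7/15
d_1 = (P=8/15, Q=7/15)
  d_2[P] = 8/15*1/5 + 7/15*7/10 = 13/30
  d_2[Q] = 8/15*4/5 + 7/15*3/10 = 17/30
d_2 = (P=13/30, Q=17/30)
  d_3[P] = 13/30*1/5 + 17/30*7/10 = 29/60
  d_3[Q] = 13/30*4/5 + 17/30*3/10 = 31/60
d_3 = (P=29/60, Q=31/60)
  d_4[P] = 29/60*1/5 + 31/60*7/10 = 11/24
  d_4[Q] = 29/60*4/5 + 31/60*3/10 = 13/24
d_4 = (P=11/24, Q=13/24)

Answer: 11/24 13/24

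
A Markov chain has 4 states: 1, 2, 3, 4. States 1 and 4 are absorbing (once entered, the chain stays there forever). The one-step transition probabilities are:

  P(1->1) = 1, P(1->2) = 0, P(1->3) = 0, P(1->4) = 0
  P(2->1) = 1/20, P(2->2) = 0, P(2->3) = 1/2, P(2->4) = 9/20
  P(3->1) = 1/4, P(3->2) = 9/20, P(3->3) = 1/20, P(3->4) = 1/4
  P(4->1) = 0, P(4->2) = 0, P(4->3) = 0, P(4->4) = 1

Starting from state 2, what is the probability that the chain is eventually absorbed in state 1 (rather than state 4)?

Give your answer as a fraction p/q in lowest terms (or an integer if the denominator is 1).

Answer: 69/290

Derivation:
Let a_i = P(absorbed in 1 | start in state i).
Boundary conditions: a_1 = 1, a_4 = 0.
For each transient state i, a_i = sum_j P(i->j) * a_j:
  a_2 = 1/20*a_1 + 0*a_2 + 1/2*a_3 + 9/20*a_4
  a_3 = 1/4*a_1 + 9/20*a_2 + 1/20*a_3 + 1/4*a_4

Substituting a_1 = 1 and a_4 = 0, rearrange to (I - Q) a = r where r[i] = P(i -> 1):
  [1, -1/2] . (a_2, a_3) = 1/20
  [-9/20, 19/20] . (a_2, a_3) = 1/4

Solving yields:
  a_2 = 69/290
  a_3 = 109/290

Starting state is 2, so the absorption probability is a_2 = 69/290.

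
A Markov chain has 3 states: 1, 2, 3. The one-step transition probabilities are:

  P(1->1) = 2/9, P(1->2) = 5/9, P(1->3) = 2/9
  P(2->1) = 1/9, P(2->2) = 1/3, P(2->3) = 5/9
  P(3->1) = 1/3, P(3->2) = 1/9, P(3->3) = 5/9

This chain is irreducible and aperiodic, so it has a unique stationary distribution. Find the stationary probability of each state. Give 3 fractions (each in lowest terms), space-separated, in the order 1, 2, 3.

Answer: 19/78 11/39 37/78

Derivation:
The stationary distribution satisfies pi = pi * P, i.e.:
  pi_1 = 2/9*pi_1 + 1/9*pi_2 + 1/3*pi_3
  pi_2 = 5/9*pi_1 + 1/3*pi_2 + 1/9*pi_3
  pi_3 = 2/9*pi_1 + 5/9*pi_2 + 5/9*pi_3
with normalization: pi_1 + pi_2 + pi_3 = 1.

Using the first 2 balance equations plus normalization, the linear system A*pi = b is:
  [-7/9, 1/9, 1/3] . pi = 0
  [5/9, -2/3, 1/9] . pi = 0
  [1, 1, 1] . pi = 1

Solving yields:
  pi_1 = 19/78
  pi_2 = 11/39
  pi_3 = 37/78

Verification (pi * P):
  19/78*2/9 + 11/39*1/9 + 37/78*1/3 = 19/78 = pi_1  (ok)
  19/78*5/9 + 11/39*1/3 + 37/78*1/9 = 11/39 = pi_2  (ok)
  19/78*2/9 + 11/39*5/9 + 37/78*5/9 = 37/78 = pi_3  (ok)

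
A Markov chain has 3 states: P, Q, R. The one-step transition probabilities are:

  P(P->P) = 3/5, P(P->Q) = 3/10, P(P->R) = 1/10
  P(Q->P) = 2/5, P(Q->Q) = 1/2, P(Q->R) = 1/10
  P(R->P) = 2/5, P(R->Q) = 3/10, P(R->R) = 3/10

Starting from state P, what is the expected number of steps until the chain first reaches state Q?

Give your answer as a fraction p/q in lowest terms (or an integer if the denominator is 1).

Answer: 10/3

Derivation:
Let h_i = expected steps to first reach Q from state i.
Boundary: h_Q = 0.
First-step equations for the other states:
  h_P = 1 + 3/5*h_P + 3/10*h_Q + 1/10*h_R
  h_R = 1 + 2/5*h_P + 3/10*h_Q + 3/10*h_R

Substituting h_Q = 0 and rearranging gives the linear system (I - Q) h = 1:
  [2/5, -1/10] . (h_P, h_R) = 1
  [-2/5, 7/10] . (h_P, h_R) = 1

Solving yields:
  h_P = 10/3
  h_R = 10/3

Starting state is P, so the expected hitting time is h_P = 10/3.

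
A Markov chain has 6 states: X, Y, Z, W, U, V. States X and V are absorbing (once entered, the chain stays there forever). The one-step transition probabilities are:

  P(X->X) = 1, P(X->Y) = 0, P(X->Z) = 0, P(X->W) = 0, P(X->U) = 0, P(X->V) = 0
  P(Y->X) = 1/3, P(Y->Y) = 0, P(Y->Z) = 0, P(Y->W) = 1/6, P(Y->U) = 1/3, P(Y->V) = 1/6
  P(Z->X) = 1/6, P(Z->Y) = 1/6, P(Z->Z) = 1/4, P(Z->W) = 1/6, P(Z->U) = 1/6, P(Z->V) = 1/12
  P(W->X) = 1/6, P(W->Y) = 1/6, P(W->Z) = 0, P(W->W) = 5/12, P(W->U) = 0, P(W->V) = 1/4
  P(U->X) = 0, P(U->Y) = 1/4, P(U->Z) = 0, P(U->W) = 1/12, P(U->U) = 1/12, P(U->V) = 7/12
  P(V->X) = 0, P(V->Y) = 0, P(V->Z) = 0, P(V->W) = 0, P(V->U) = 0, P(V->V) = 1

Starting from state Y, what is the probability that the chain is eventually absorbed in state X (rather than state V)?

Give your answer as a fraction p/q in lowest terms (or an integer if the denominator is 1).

Let a_i = P(absorbed in X | start in state i).
Boundary conditions: a_X = 1, a_V = 0.
For each transient state i, a_i = sum_j P(i->j) * a_j:
  a_Y = 1/3*a_X + 0*a_Y + 0*a_Z + 1/6*a_W + 1/3*a_U + 1/6*a_V
  a_Z = 1/6*a_X + 1/6*a_Y + 1/4*a_Z + 1/6*a_W + 1/6*a_U + 1/12*a_V
  a_W = 1/6*a_X + 1/6*a_Y + 0*a_Z + 5/12*a_W + 0*a_U + 1/4*a_V
  a_U = 0*a_X + 1/4*a_Y + 0*a_Z + 1/12*a_W + 1/12*a_U + 7/12*a_V

Substituting a_X = 1 and a_V = 0, rearrange to (I - Q) a = r where r[i] = P(i -> X):
  [1, 0, -1/6, -1/3] . (a_Y, a_Z, a_W, a_U) = 1/3
  [-1/6, 3/4, -1/6, -1/6] . (a_Y, a_Z, a_W, a_U) = 1/6
  [-1/6, 0, 7/12, 0] . (a_Y, a_Z, a_W, a_U) = 1/6
  [-1/4, 0, -1/12, 11/12] . (a_Y, a_Z, a_W, a_U) = 0

Solving yields:
  a_Y = 90/197
  a_Z = 802/1773
  a_W = 82/197
  a_U = 32/197

Starting state is Y, so the absorption probability is a_Y = 90/197.

Answer: 90/197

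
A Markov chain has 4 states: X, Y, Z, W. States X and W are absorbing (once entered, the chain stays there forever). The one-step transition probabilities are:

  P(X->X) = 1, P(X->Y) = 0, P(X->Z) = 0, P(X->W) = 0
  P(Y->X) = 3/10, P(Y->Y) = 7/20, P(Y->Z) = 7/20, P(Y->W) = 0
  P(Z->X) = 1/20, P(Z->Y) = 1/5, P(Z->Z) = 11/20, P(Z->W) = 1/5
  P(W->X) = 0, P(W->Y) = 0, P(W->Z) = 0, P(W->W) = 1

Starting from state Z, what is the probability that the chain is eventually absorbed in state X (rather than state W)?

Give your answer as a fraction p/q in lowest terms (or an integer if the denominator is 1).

Let a_i = P(absorbed in X | start in state i).
Boundary conditions: a_X = 1, a_W = 0.
For each transient state i, a_i = sum_j P(i->j) * a_j:
  a_Y = 3/10*a_X + 7/20*a_Y + 7/20*a_Z + 0*a_W
  a_Z = 1/20*a_X + 1/5*a_Y + 11/20*a_Z + 1/5*a_W

Substituting a_X = 1 and a_W = 0, rearrange to (I - Q) a = r where r[i] = P(i -> X):
  [13/20, -7/20] . (a_Y, a_Z) = 3/10
  [-1/5, 9/20] . (a_Y, a_Z) = 1/20

Solving yields:
  a_Y = 61/89
  a_Z = 37/89

Starting state is Z, so the absorption probability is a_Z = 37/89.

Answer: 37/89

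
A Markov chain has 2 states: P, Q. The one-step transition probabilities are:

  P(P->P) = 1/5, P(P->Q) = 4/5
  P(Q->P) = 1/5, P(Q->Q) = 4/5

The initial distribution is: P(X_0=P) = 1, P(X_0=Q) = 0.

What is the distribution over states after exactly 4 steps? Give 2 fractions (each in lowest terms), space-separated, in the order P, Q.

Propagating the distribution step by step (d_{t+1} = d_t * P):
d_0 = (P=1, Q=0)
  d_1[P] = 1*1/5 + 0*1/5 = 1/5
  d_1[Q] = 1*4/5 + 0*4/5 = 4/5
d_1 = (P=1/5, Q=4/5)
  d_2[P] = 1/5*1/5 + 4/5*1/5 = 1/5
  d_2[Q] = 1/5*4/5 + 4/5*4/5 = 4/5
d_2 = (P=1/5, Q=4/5)
  d_3[P] = 1/5*1/5 + 4/5*1/5 = 1/5
  d_3[Q] = 1/5*4/5 + 4/5*4/5 = 4/5
d_3 = (P=1/5, Q=4/5)
  d_4[P] = 1/5*1/5 + 4/5*1/5 = 1/5
  d_4[Q] = 1/5*4/5 + 4/5*4/5 = 4/5
d_4 = (P=1/5, Q=4/5)

Answer: 1/5 4/5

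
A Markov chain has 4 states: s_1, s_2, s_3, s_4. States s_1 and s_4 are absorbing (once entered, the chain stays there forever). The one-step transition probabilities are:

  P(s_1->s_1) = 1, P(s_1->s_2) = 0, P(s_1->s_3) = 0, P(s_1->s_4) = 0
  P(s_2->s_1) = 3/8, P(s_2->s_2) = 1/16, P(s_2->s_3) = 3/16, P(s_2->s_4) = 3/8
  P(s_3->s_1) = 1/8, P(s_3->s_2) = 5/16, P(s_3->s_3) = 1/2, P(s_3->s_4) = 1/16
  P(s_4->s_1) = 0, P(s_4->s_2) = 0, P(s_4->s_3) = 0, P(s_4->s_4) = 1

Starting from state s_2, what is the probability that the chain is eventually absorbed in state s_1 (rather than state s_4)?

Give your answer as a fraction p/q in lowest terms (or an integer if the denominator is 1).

Answer: 18/35

Derivation:
Let a_i = P(absorbed in s_1 | start in state i).
Boundary conditions: a_s_1 = 1, a_s_4 = 0.
For each transient state i, a_i = sum_j P(i->j) * a_j:
  a_s_2 = 3/8*a_s_1 + 1/16*a_s_2 + 3/16*a_s_3 + 3/8*a_s_4
  a_s_3 = 1/8*a_s_1 + 5/16*a_s_2 + 1/2*a_s_3 + 1/16*a_s_4

Substituting a_s_1 = 1 and a_s_4 = 0, rearrange to (I - Q) a = r where r[i] = P(i -> s_1):
  [15/16, -3/16] . (a_s_2, a_s_3) = 3/8
  [-5/16, 1/2] . (a_s_2, a_s_3) = 1/8

Solving yields:
  a_s_2 = 18/35
  a_s_3 = 4/7

Starting state is s_2, so the absorption probability is a_s_2 = 18/35.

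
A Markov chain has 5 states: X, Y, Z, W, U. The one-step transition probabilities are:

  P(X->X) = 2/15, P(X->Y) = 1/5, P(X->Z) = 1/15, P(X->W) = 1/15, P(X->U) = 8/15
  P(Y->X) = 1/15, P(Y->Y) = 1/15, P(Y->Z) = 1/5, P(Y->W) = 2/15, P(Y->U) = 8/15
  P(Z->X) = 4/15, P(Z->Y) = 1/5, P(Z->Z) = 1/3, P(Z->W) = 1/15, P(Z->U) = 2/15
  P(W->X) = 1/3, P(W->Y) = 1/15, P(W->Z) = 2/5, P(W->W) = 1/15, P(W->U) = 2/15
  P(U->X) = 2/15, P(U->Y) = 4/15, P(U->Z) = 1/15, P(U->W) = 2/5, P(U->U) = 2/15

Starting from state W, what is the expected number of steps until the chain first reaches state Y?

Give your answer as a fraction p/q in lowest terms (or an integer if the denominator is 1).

Answer: 67545/11687

Derivation:
Let h_i = expected steps to first reach Y from state i.
Boundary: h_Y = 0.
First-step equations for the other states:
  h_X = 1 + 2/15*h_X + 1/5*h_Y + 1/15*h_Z + 1/15*h_W + 8/15*h_U
  h_Z = 1 + 4/15*h_X + 1/5*h_Y + 1/3*h_Z + 1/15*h_W + 2/15*h_U
  h_W = 1 + 1/3*h_X + 1/15*h_Y + 2/5*h_Z + 1/15*h_W + 2/15*h_U
  h_U = 1 + 2/15*h_X + 4/15*h_Y + 1/15*h_Z + 2/5*h_W + 2/15*h_U

Substituting h_Y = 0 and rearranging gives the linear system (I - Q) h = 1:
  [13/15, -1/15, -1/15, -8/15] . (h_X, h_Z, h_W, h_U) = 1
  [-4/15, 2/3, -1/15, -2/15] . (h_X, h_Z, h_W, h_U) = 1
  [-1/3, -2/5, 14/15, -2/15] . (h_X, h_Z, h_W, h_U) = 1
  [-2/15, -1/15, -2/5, 13/15] . (h_X, h_Z, h_W, h_U) = 1

Solving yields:
  h_X = 59175/11687
  h_Z = 59625/11687
  h_W = 67545/11687
  h_U = 58350/11687

Starting state is W, so the expected hitting time is h_W = 67545/11687.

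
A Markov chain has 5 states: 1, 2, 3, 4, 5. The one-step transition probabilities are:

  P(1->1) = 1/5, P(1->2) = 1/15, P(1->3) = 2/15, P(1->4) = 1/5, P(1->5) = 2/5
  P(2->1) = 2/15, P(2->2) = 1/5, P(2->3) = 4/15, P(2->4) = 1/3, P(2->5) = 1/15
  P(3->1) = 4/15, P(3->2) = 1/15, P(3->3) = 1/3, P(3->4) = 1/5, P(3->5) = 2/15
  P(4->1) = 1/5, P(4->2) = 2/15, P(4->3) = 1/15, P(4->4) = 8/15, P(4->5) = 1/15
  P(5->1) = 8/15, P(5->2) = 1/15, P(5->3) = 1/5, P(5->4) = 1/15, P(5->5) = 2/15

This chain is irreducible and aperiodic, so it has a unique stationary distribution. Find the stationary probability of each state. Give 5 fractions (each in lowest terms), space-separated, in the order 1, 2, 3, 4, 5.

Answer: 7433/28104 347/3513 1633/9368 998/3513 1253/7026

Derivation:
The stationary distribution satisfies pi = pi * P, i.e.:
  pi_1 = 1/5*pi_1 + 2/15*pi_2 + 4/15*pi_3 + 1/5*pi_4 + 8/15*pi_5
  pi_2 = 1/15*pi_1 + 1/5*pi_2 + 1/15*pi_3 + 2/15*pi_4 + 1/15*pi_5
  pi_3 = 2/15*pi_1 + 4/15*pi_2 + 1/3*pi_3 + 1/15*pi_4 + 1/5*pi_5
  pi_4 = 1/5*pi_1 + 1/3*pi_2 + 1/5*pi_3 + 8/15*pi_4 + 1/15*pi_5
  pi_5 = 2/5*pi_1 + 1/15*pi_2 + 2/15*pi_3 + 1/15*pi_4 + 2/15*pi_5
with normalization: pi_1 + pi_2 + pi_3 + pi_4 + pi_5 = 1.

Using the first 4 balance equations plus normalization, the linear system A*pi = b is:
  [-4/5, 2/15, 4/15, 1/5, 8/15] . pi = 0
  [1/15, -4/5, 1/15, 2/15, 1/15] . pi = 0
  [2/15, 4/15, -2/3, 1/15, 1/5] . pi = 0
  [1/5, 1/3, 1/5, -7/15, 1/15] . pi = 0
  [1, 1, 1, 1, 1] . pi = 1

Solving yields:
  pi_1 = 7433/28104
  pi_2 = 347/3513
  pi_3 = 1633/9368
  pi_4 = 998/3513
  pi_5 = 1253/7026

Verification (pi * P):
  7433/28104*1/5 + 347/3513*2/15 + 1633/9368*4/15 + 998/3513*1/5 + 1253/7026*8/15 = 7433/28104 = pi_1  (ok)
  7433/28104*1/15 + 347/3513*1/5 + 1633/9368*1/15 + 998/3513*2/15 + 1253/7026*1/15 = 347/3513 = pi_2  (ok)
  7433/28104*2/15 + 347/3513*4/15 + 1633/9368*1/3 + 998/3513*1/15 + 1253/7026*1/5 = 1633/9368 = pi_3  (ok)
  7433/28104*1/5 + 347/3513*1/3 + 1633/9368*1/5 + 998/3513*8/15 + 1253/7026*1/15 = 998/3513 = pi_4  (ok)
  7433/28104*2/5 + 347/3513*1/15 + 1633/9368*2/15 + 998/3513*1/15 + 1253/7026*2/15 = 1253/7026 = pi_5  (ok)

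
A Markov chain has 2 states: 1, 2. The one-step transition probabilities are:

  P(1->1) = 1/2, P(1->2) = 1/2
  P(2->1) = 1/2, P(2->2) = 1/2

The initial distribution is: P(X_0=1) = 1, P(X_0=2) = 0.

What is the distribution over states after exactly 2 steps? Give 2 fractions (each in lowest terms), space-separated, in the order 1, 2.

Answer: 1/2 1/2

Derivation:
Propagating the distribution step by step (d_{t+1} = d_t * P):
d_0 = (1=1, 2=0)
  d_1[1] = 1*1/2 + 0*1/2 = 1/2
  d_1[2] = 1*1/2 + 0*1/2 = 1/2
d_1 = (1=1/2, 2=1/2)
  d_2[1] = 1/2*1/2 + 1/2*1/2 = 1/2
  d_2[2] = 1/2*1/2 + 1/2*1/2 = 1/2
d_2 = (1=1/2, 2=1/2)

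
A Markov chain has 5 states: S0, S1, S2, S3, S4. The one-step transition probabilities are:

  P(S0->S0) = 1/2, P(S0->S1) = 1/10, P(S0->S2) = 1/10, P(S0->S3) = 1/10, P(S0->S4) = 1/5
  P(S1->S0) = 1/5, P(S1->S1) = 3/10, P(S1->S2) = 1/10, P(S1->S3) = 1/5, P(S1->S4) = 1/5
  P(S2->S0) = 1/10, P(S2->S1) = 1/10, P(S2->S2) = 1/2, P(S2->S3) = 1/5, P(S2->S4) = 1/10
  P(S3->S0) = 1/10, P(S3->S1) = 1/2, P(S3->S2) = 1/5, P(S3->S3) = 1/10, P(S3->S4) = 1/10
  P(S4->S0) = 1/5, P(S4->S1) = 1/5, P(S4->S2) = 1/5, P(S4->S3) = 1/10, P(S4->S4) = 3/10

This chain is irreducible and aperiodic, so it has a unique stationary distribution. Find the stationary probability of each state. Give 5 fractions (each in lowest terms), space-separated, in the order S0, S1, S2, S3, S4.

Answer: 963/4123 906/4123 911/4123 594/4123 107/589

Derivation:
The stationary distribution satisfies pi = pi * P, i.e.:
  pi_S0 = 1/2*pi_S0 + 1/5*pi_S1 + 1/10*pi_S2 + 1/10*pi_S3 + 1/5*pi_S4
  pi_S1 = 1/10*pi_S0 + 3/10*pi_S1 + 1/10*pi_S2 + 1/2*pi_S3 + 1/5*pi_S4
  pi_S2 = 1/10*pi_S0 + 1/10*pi_S1 + 1/2*pi_S2 + 1/5*pi_S3 + 1/5*pi_S4
  pi_S3 = 1/10*pi_S0 + 1/5*pi_S1 + 1/5*pi_S2 + 1/10*pi_S3 + 1/10*pi_S4
  pi_S4 = 1/5*pi_S0 + 1/5*pi_S1 + 1/10*pi_S2 + 1/10*pi_S3 + 3/10*pi_S4
with normalization: pi_S0 + pi_S1 + pi_S2 + pi_S3 + pi_S4 = 1.

Using the first 4 balance equations plus normalization, the linear system A*pi = b is:
  [-1/2, 1/5, 1/10, 1/10, 1/5] . pi = 0
  [1/10, -7/10, 1/10, 1/2, 1/5] . pi = 0
  [1/10, 1/10, -1/2, 1/5, 1/5] . pi = 0
  [1/10, 1/5, 1/5, -9/10, 1/10] . pi = 0
  [1, 1, 1, 1, 1] . pi = 1

Solving yields:
  pi_S0 = 963/4123
  pi_S1 = 906/4123
  pi_S2 = 911/4123
  pi_S3 = 594/4123
  pi_S4 = 107/589

Verification (pi * P):
  963/4123*1/2 + 906/4123*1/5 + 911/4123*1/10 + 594/4123*1/10 + 107/589*1/5 = 963/4123 = pi_S0  (ok)
  963/4123*1/10 + 906/4123*3/10 + 911/4123*1/10 + 594/4123*1/2 + 107/589*1/5 = 906/4123 = pi_S1  (ok)
  963/4123*1/10 + 906/4123*1/10 + 911/4123*1/2 + 594/4123*1/5 + 107/589*1/5 = 911/4123 = pi_S2  (ok)
  963/4123*1/10 + 906/4123*1/5 + 911/4123*1/5 + 594/4123*1/10 + 107/589*1/10 = 594/4123 = pi_S3  (ok)
  963/4123*1/5 + 906/4123*1/5 + 911/4123*1/10 + 594/4123*1/10 + 107/589*3/10 = 107/589 = pi_S4  (ok)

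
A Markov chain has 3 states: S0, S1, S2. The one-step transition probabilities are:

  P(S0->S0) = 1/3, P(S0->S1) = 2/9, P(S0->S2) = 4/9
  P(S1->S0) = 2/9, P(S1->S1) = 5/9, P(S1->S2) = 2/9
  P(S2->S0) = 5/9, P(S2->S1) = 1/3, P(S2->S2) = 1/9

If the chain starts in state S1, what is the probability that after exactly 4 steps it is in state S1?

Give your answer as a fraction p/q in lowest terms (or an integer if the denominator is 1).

Computing P^4 by repeated multiplication:
P^1 =
  S0: [1/3, 2/9, 4/9]
  S1: [2/9, 5/9, 2/9]
  S2: [5/9, 1/3, 1/9]
P^2 =
  S0: [11/27, 28/81, 20/81]
  S1: [26/81, 35/81, 20/81]
  S2: [26/81, 28/81, 1/3]
P^3 =
  S0: [85/243, 266/729, 208/729]
  S1: [248/729, 287/729, 194/729]
  S2: [269/729, 91/243, 187/729]
P^4 =
  S0: [779/2187, 2464/6561, 1760/6561]
  S1: [2288/6561, 2513/6561, 1760/6561]
  S2: [2288/6561, 2464/6561, 67/243]

(P^4)[S1 -> S1] = 2513/6561

Answer: 2513/6561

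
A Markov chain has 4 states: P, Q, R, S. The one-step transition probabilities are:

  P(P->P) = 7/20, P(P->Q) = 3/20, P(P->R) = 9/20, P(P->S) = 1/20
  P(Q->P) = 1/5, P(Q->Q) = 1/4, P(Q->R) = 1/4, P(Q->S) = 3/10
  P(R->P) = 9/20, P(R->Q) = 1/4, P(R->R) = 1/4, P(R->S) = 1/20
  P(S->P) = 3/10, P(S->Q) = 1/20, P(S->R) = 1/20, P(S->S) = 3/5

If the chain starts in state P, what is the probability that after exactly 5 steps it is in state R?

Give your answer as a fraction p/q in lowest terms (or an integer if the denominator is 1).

Answer: 7027/25000

Derivation:
Computing P^5 by repeated multiplication:
P^1 =
  P: [7/20, 3/20, 9/20, 1/20]
  Q: [1/5, 1/4, 1/4, 3/10]
  R: [9/20, 1/4, 1/4, 1/20]
  S: [3/10, 1/20, 1/20, 3/5]
P^2 =
  P: [37/100, 41/200, 31/100, 23/200]
  Q: [129/400, 17/100, 23/100, 111/400]
  R: [67/200, 39/200, 33/100, 7/50]
  S: [127/400, 1/10, 19/100, 157/400]
P^3 =
  P: [689/2000, 19/100, 301/1000, 329/2000]
  Q: [2669/8000, 649/4000, 259/1000, 1961/8000]
  R: [1387/4000, 377/2000, 289/1000, 703/4000]
  S: [107/320, 559/4000, 47/200, 2327/8000]
P^4 =
  P: [2747/8000, 3653/20000, 143/500, 7519/40000]
  Q: [54289/160000, 13409/80000, 2677/10000, 36061/160000]
  R: [27347/80000, 7207/40000, 1421/5000, 15503/80000]
  S: [54079/160000, 12671/80000, 2587/10000, 39187/160000]
P^5 =
  P: [273443/800000, 71227/400000, 7027/25000, 159239/800000]
  Q: [1089149/3200000, 273589/1600000, 54557/200000, 690761/3200000]
  R: [546727/1600000, 141647/800000, 27961/100000, 322603/1600000]
  S: [1087571/3200000, 267547/1600000, 53723/200000, 717767/3200000]

(P^5)[P -> R] = 7027/25000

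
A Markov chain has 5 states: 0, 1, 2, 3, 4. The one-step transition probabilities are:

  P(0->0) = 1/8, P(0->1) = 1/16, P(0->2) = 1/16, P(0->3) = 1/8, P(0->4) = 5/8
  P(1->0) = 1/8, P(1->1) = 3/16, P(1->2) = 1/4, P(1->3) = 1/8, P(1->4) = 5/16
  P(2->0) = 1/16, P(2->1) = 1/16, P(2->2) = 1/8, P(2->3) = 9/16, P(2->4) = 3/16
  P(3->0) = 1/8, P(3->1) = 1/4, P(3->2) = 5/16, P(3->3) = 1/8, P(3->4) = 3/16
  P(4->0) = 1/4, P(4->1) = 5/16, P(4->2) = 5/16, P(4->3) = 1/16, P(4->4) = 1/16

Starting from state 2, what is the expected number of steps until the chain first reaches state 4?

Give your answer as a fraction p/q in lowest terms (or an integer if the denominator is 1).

Let h_i = expected steps to first reach 4 from state i.
Boundary: h_4 = 0.
First-step equations for the other states:
  h_0 = 1 + 1/8*h_0 + 1/16*h_1 + 1/16*h_2 + 1/8*h_3 + 5/8*h_4
  h_1 = 1 + 1/8*h_0 + 3/16*h_1 + 1/4*h_2 + 1/8*h_3 + 5/16*h_4
  h_2 = 1 + 1/16*h_0 + 1/16*h_1 + 1/8*h_2 + 9/16*h_3 + 3/16*h_4
  h_3 = 1 + 1/8*h_0 + 1/4*h_1 + 5/16*h_2 + 1/8*h_3 + 3/16*h_4

Substituting h_4 = 0 and rearranging gives the linear system (I - Q) h = 1:
  [7/8, -1/16, -1/16, -1/8] . (h_0, h_1, h_2, h_3) = 1
  [-1/8, 13/16, -1/4, -1/8] . (h_0, h_1, h_2, h_3) = 1
  [-1/16, -1/16, 7/8, -9/16] . (h_0, h_1, h_2, h_3) = 1
  [-1/8, -1/4, -5/16, 7/8] . (h_0, h_1, h_2, h_3) = 1

Solving yields:
  h_0 = 2905/1303
  h_1 = 4448/1303
  h_2 = 5264/1303
  h_3 = 5055/1303

Starting state is 2, so the expected hitting time is h_2 = 5264/1303.

Answer: 5264/1303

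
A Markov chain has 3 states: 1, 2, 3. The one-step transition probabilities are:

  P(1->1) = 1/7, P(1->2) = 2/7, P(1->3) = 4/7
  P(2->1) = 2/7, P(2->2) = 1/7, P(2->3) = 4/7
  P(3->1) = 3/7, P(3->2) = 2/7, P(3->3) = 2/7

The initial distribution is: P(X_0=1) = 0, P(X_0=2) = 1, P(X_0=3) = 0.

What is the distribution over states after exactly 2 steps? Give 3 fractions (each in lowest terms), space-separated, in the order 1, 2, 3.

Propagating the distribution step by step (d_{t+1} = d_t * P):
d_0 = (1=0, 2=1, 3=0)
  d_1[1] = 0*1/7 + 1*2/7 + 0*3/7 = 2/7
  d_1[2] = 0*2/7 + 1*1/7 + 0*2/7 = 1/7
  d_1[3] = 0*4/7 + 1*4/7 + 0*2/7 = 4/7
d_1 = (1=2/7, 2=1/7, 3=4/7)
  d_2[1] = 2/7*1/7 + 1/7*2/7 + 4/7*3/7 = 16/49
  d_2[2] = 2/7*2/7 + 1/7*1/7 + 4/7*2/7 = 13/49
  d_2[3] = 2/7*4/7 + 1/7*4/7 + 4/7*2/7 = 20/49
d_2 = (1=16/49, 2=13/49, 3=20/49)

Answer: 16/49 13/49 20/49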